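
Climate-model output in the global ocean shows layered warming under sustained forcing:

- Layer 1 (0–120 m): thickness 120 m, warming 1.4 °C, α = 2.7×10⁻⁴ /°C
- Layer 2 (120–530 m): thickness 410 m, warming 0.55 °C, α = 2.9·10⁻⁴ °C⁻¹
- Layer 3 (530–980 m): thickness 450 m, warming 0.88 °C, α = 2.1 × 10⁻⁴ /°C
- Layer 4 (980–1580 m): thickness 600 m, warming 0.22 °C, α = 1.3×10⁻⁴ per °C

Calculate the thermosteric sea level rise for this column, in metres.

Layer 1: 120 × 1.4 × 2.7×10⁻⁴ = 0.04536 m
Layer 2: 0.55 × 2.9×10⁻⁴ × 410 = 0.065395 m
450 × 2.1×10⁻⁴ × 0.88 = 0.08316 m
1.3×10⁻⁴ × 600 × 0.22 = 0.01716 m
Δh = 0.04536 + 0.065395 + 0.08316 + 0.01716 = 0.211075 m

Δh ≈ 0.211 m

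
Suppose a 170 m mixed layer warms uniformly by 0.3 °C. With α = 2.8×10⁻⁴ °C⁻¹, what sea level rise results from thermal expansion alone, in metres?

Δh = 0.014 m

Δh = αΔT·H = 2.8×10⁻⁴ × 0.3 × 170 = 0.01428 m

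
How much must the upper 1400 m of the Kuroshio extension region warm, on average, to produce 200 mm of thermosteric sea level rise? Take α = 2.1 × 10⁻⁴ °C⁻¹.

ΔT = Δh/(αH) = 0.2 / (2.1×10⁻⁴ × 1400) ≈ 0.6803 K

about 0.680 K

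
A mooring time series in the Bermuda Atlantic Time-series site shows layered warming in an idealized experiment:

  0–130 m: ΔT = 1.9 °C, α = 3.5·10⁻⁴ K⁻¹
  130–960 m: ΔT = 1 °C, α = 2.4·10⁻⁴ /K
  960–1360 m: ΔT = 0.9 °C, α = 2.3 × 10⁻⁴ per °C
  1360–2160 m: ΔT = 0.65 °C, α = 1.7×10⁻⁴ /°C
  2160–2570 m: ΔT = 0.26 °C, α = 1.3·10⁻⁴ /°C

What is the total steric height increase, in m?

Layer 1: 3.5×10⁻⁴ × 1.9 × 130 = 0.08645 m
130–960 m: 2.4×10⁻⁴ × 830 × 1 = 0.19920 m
Layer 3: 400 × 0.9 × 2.3×10⁻⁴ = 0.08280 m
800 × 1.7×10⁻⁴ × 0.65 = 0.08840 m
2160–2570 m: 410 × 1.3×10⁻⁴ × 0.26 = 0.013858 m
Δh = 0.08645 + 0.19920 + 0.08280 + 0.08840 + 0.013858 = 0.470708 m

0.471 m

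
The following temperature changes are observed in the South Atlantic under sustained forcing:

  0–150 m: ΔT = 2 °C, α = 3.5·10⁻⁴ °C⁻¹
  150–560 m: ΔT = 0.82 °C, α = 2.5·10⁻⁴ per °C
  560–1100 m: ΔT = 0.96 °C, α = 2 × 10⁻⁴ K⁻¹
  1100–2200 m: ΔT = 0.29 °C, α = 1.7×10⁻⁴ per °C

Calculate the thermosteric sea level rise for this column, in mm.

about 347 mm

Layer 1: 2 × 150 × 3.5×10⁻⁴ = 0.10500 m
Layer 2: 410 × 2.5×10⁻⁴ × 0.82 = 0.08405 m
560–1100 m: 0.96 × 540 × 2×10⁻⁴ = 0.10368 m
1100 × 0.29 × 1.7×10⁻⁴ = 0.05423 m
Δh = 0.10500 + 0.08405 + 0.10368 + 0.05423 = 0.34696 m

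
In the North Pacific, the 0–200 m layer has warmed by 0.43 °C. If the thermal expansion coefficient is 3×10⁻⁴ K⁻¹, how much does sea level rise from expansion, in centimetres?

Δh = 2.6 cm

Δh = αΔT·H = 3×10⁻⁴ × 0.43 × 200 = 0.02580 m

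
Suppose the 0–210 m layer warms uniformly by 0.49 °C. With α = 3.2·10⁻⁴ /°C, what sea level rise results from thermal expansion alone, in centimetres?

about 3.3 cm

Δh = αΔT·H = 3.2×10⁻⁴ × 0.49 × 210 = 0.032928 m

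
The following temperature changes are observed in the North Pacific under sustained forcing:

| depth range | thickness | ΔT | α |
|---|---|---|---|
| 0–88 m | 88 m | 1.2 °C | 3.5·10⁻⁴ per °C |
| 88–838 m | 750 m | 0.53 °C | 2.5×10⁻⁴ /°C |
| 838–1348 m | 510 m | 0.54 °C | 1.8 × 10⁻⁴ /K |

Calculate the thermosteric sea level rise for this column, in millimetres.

about 190 mm

88 × 1.2 × 3.5×10⁻⁴ = 0.03696 m
0.53 × 2.5×10⁻⁴ × 750 = 0.099375 m
838–1348 m: 0.54 × 1.8×10⁻⁴ × 510 = 0.049572 m
Δh = 0.03696 + 0.099375 + 0.049572 = 0.185907 m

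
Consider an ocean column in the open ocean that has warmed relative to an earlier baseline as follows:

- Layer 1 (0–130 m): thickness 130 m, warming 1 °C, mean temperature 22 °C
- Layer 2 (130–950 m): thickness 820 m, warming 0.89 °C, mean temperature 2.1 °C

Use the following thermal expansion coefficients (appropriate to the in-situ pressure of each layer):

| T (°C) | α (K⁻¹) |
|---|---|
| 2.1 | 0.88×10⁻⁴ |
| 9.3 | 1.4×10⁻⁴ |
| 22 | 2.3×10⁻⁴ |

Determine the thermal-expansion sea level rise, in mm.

Δh = 94.1 mm

Layer 1 at 22 °C → α = 2.3×10⁻⁴ K⁻¹
Layer 2 at 2.1 °C → α = 0.88×10⁻⁴ K⁻¹
0–130 m: 130 × 1 × 2.3×10⁻⁴ = 0.02990 m
0.89 × 0.88×10⁻⁴ × 820 = 0.0642224 m
Δh = 0.02990 + 0.0642224 = 0.0941224 m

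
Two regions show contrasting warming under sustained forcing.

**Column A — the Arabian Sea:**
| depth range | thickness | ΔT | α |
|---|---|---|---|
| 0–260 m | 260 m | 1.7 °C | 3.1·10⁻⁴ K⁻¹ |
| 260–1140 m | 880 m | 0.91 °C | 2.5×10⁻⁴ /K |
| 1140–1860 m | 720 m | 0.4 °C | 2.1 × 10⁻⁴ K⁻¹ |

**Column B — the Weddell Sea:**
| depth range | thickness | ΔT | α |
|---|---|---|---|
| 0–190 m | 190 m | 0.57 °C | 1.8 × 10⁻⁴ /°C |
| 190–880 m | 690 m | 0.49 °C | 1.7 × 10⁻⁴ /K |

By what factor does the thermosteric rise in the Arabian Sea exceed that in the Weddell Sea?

≈ 5.17×

A Layer 1: 3.1×10⁻⁴ × 260 × 1.7 = 0.13702 m
A 880 × 0.91 × 2.5×10⁻⁴ = 0.20020 m
A 1140–1860 m: 720 × 0.4 × 2.1×10⁻⁴ = 0.06048 m
A total: 0.39770 m
B 0–190 m: 190 × 1.8×10⁻⁴ × 0.57 = 0.019494 m
B 190–880 m: 0.49 × 1.7×10⁻⁴ × 690 = 0.057477 m
B total: 0.076971 m
Ratio: 0.39770 / 0.076971 ≈ 5.167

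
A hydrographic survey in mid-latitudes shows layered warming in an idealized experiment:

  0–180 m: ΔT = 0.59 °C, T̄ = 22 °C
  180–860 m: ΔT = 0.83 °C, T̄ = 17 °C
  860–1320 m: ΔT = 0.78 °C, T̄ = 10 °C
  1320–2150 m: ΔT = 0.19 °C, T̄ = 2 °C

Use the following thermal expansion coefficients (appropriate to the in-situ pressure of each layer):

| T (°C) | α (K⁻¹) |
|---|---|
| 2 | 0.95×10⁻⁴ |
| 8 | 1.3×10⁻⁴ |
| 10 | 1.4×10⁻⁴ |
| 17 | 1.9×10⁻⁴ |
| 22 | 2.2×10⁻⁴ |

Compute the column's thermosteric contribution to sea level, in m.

0.20 m

Layer 1 at 22 °C → α = 2.2×10⁻⁴ K⁻¹
Layer 2 at 17 °C → α = 1.9×10⁻⁴ K⁻¹
Layer 3 at 10 °C → α = 1.4×10⁻⁴ K⁻¹
Layer 4 at 2 °C → α = 0.95×10⁻⁴ K⁻¹
0.59 × 180 × 2.2×10⁻⁴ = 0.023364 m
680 × 0.83 × 1.9×10⁻⁴ = 0.107236 m
860–1320 m: 1.4×10⁻⁴ × 0.78 × 460 = 0.050232 m
1320–2150 m: 0.19 × 0.95×10⁻⁴ × 830 = 0.0149815 m
Δh = 0.023364 + 0.107236 + 0.050232 + 0.0149815 = 0.1958135 m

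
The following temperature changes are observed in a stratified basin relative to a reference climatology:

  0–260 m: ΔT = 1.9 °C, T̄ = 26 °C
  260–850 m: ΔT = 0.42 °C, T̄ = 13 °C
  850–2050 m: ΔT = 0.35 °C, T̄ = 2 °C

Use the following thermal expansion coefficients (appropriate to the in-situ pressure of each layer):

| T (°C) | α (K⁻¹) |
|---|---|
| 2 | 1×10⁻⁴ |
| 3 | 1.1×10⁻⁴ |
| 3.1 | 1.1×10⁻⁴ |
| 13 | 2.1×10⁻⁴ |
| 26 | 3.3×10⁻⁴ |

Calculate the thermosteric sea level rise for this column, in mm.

Layer 1 at 26 °C → α = 3.3×10⁻⁴ K⁻¹
Layer 2 at 13 °C → α = 2.1×10⁻⁴ K⁻¹
Layer 3 at 2 °C → α = 1×10⁻⁴ K⁻¹
0–260 m: 260 × 1.9 × 3.3×10⁻⁴ = 0.16302 m
260–850 m: 2.1×10⁻⁴ × 0.42 × 590 = 0.052038 m
850–2050 m: 0.35 × 1200 × 1×10⁻⁴ = 0.04200 m
Δh = 0.16302 + 0.052038 + 0.04200 = 0.257058 m

about 260 mm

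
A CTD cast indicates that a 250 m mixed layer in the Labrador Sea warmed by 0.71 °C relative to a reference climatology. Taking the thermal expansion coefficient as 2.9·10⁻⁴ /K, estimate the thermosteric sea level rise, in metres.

Δh ≈ 0.051 m

Δh = αΔT·H = 2.9×10⁻⁴ × 0.71 × 250 = 0.051475 m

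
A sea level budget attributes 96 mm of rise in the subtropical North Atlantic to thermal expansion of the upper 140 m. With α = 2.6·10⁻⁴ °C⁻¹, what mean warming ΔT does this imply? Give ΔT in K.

ΔT ≈ 2.64 K

ΔT = Δh/(αH) = 0.096 / (2.6×10⁻⁴ × 140) ≈ 2.637 K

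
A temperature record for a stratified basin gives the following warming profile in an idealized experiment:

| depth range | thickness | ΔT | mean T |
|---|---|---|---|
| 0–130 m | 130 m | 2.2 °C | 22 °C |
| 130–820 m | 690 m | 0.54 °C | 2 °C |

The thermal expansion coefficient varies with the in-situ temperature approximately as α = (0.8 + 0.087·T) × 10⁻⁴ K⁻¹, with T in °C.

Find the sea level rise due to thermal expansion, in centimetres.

11.4 cm of thermosteric rise

Layer 1: α = (0.8 + 0.087×22)×10⁻⁴ = 2.714×10⁻⁴ K⁻¹
Layer 2: α = (0.8 + 0.087×2)×10⁻⁴ = 0.974×10⁻⁴ K⁻¹
0–130 m: 2.714×10⁻⁴ × 2.2 × 130 = 0.0776204 m
0.974×10⁻⁴ × 0.54 × 690 = 0.03629124 m
Δh = 0.0776204 + 0.03629124 = 0.11391164 m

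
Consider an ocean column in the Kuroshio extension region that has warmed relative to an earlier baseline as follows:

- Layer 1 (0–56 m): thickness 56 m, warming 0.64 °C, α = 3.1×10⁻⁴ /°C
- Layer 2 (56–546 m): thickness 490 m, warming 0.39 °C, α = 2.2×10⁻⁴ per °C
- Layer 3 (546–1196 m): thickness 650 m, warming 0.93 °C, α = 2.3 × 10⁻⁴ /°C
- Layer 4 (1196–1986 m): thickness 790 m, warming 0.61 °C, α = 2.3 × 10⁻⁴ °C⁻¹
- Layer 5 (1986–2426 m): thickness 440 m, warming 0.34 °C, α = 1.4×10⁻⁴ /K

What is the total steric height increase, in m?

0.324 m of thermosteric rise

Layer 1: 3.1×10⁻⁴ × 56 × 0.64 = 0.0111104 m
490 × 0.39 × 2.2×10⁻⁴ = 0.042042 m
0.93 × 650 × 2.3×10⁻⁴ = 0.139035 m
1196–1986 m: 2.3×10⁻⁴ × 790 × 0.61 = 0.110837 m
1986–2426 m: 0.34 × 1.4×10⁻⁴ × 440 = 0.020944 m
Δh = 0.0111104 + 0.042042 + 0.139035 + 0.110837 + 0.020944 = 0.3239684 m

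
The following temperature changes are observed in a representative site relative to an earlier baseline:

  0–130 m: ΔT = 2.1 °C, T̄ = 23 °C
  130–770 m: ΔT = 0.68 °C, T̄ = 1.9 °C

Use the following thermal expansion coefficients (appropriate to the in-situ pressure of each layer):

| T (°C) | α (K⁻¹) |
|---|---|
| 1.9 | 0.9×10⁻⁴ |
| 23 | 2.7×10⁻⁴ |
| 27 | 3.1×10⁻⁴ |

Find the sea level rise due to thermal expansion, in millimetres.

110 mm of thermosteric rise

Layer 1 at 23 °C → α = 2.7×10⁻⁴ K⁻¹
Layer 2 at 1.9 °C → α = 0.9×10⁻⁴ K⁻¹
Layer 1: 2.1 × 130 × 2.7×10⁻⁴ = 0.07371 m
0.9×10⁻⁴ × 0.68 × 640 = 0.039168 m
Δh = 0.07371 + 0.039168 = 0.112878 m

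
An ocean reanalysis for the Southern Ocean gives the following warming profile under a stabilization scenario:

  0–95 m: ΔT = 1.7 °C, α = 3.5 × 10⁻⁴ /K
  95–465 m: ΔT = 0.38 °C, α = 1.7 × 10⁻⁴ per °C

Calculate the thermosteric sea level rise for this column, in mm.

0–95 m: 3.5×10⁻⁴ × 1.7 × 95 = 0.056525 m
0.38 × 370 × 1.7×10⁻⁴ = 0.023902 m
Δh = 0.056525 + 0.023902 = 0.080427 m ≈ 80 mm

Δh ≈ 80 mm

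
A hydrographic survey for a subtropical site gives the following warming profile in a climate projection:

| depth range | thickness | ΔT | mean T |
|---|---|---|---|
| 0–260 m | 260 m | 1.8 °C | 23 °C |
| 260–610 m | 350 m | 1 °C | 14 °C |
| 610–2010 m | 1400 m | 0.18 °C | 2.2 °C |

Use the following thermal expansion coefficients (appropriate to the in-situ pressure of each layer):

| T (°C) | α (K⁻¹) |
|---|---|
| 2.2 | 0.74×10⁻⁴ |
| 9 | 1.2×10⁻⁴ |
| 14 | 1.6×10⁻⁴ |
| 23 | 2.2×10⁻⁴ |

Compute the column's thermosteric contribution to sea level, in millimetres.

Δh = 178 mm

Layer 1 at 23 °C → α = 2.2×10⁻⁴ K⁻¹
Layer 2 at 14 °C → α = 1.6×10⁻⁴ K⁻¹
Layer 3 at 2.2 °C → α = 0.74×10⁻⁴ K⁻¹
0–260 m: 2.2×10⁻⁴ × 1.8 × 260 = 0.10296 m
260–610 m: 1 × 350 × 1.6×10⁻⁴ = 0.05600 m
Layer 3: 1400 × 0.18 × 0.74×10⁻⁴ = 0.018648 m
Δh = 0.10296 + 0.05600 + 0.018648 = 0.177608 m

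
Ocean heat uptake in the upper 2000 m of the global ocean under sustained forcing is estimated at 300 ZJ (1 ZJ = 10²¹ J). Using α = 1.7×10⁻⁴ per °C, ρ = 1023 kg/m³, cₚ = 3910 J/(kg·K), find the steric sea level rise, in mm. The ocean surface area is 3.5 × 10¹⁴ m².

Δh ≈ 36.4 mm

Per unit area: Q = 300×10²¹ / (3.5×10¹⁴) ≈ 8.571×10⁸ J/m²
Δh = αQ/(ρcₚ) = 1.7×10⁻⁴ × 8.571×10⁸ / (1023 × 3910) ≈ 0.036427 m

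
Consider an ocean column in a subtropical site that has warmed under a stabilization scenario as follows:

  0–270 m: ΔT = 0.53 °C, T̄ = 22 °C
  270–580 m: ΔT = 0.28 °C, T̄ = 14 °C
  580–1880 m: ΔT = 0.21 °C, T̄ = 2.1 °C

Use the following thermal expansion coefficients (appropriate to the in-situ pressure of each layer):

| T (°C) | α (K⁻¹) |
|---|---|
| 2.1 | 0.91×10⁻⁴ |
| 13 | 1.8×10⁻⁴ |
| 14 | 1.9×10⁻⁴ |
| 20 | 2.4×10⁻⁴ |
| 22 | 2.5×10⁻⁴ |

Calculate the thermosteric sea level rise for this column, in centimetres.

7.7 cm

Layer 1 at 22 °C → α = 2.5×10⁻⁴ K⁻¹
Layer 2 at 14 °C → α = 1.9×10⁻⁴ K⁻¹
Layer 3 at 2.1 °C → α = 0.91×10⁻⁴ K⁻¹
2.5×10⁻⁴ × 270 × 0.53 = 0.035775 m
Layer 2: 310 × 1.9×10⁻⁴ × 0.28 = 0.016492 m
Layer 3: 0.21 × 0.91×10⁻⁴ × 1300 = 0.024843 m
Δh = 0.035775 + 0.016492 + 0.024843 = 0.07711 m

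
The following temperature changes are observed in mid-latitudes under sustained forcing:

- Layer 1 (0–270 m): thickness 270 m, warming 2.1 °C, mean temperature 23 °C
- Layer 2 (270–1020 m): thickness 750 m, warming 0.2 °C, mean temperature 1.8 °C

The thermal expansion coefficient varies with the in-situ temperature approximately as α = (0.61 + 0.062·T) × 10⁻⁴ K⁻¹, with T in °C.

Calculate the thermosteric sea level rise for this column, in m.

Δh = 0.13 m

Layer 1: α = (0.61 + 0.062×23)×10⁻⁴ = 2.036×10⁻⁴ K⁻¹
Layer 2: α = (0.61 + 0.062×1.8)×10⁻⁴ = 0.7216×10⁻⁴ K⁻¹
2.1 × 2.036×10⁻⁴ × 270 = 0.1154412 m
750 × 0.7216×10⁻⁴ × 0.2 = 0.010824 m
Δh = 0.1154412 + 0.010824 = 0.1262652 m ≈ 0.13 m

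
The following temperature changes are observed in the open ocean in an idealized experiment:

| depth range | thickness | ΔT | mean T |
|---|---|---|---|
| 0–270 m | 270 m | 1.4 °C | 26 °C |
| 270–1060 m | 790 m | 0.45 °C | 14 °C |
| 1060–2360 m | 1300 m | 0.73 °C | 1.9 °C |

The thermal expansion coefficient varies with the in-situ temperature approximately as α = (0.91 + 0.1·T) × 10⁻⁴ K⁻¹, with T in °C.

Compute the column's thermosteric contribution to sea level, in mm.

320 mm

Layer 1: α = (0.91 + 0.1×26)×10⁻⁴ = 3.51×10⁻⁴ K⁻¹
Layer 2: α = (0.91 + 0.1×14)×10⁻⁴ = 2.31×10⁻⁴ K⁻¹
Layer 3: α = (0.91 + 0.1×1.9)×10⁻⁴ = 1.1×10⁻⁴ K⁻¹
1.4 × 270 × 3.51×10⁻⁴ = 0.132678 m
Layer 2: 2.31×10⁻⁴ × 790 × 0.45 = 0.0821205 m
1.1×10⁻⁴ × 0.73 × 1300 = 0.10439 m
Δh = 0.132678 + 0.0821205 + 0.10439 = 0.3191885 m ≈ 320 mm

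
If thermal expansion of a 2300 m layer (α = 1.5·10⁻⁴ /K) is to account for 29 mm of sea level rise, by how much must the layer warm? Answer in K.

ΔT = Δh/(αH) = 0.029 / (1.5×10⁻⁴ × 2300) ≈ 0.08406 K

about 0.0841 K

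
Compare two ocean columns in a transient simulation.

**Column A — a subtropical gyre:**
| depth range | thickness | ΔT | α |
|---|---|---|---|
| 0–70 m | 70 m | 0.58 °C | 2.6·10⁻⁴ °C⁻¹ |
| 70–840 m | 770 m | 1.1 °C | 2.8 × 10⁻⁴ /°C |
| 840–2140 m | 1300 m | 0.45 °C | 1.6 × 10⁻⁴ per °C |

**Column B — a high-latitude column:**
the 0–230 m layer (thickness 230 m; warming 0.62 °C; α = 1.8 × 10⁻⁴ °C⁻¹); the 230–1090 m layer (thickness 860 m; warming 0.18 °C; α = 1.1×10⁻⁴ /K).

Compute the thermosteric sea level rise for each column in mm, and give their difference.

Δh_A ≈ 340 mm, Δh_B ≈ 43 mm; difference ≈ 300 mm

A Layer 1: 70 × 2.6×10⁻⁴ × 0.58 = 0.010556 m
A 70–840 m: 2.8×10⁻⁴ × 770 × 1.1 = 0.23716 m
A Layer 3: 0.45 × 1.6×10⁻⁴ × 1300 = 0.09360 m
A total: 0.341316 m
B 0–230 m: 230 × 1.8×10⁻⁴ × 0.62 = 0.025668 m
B Layer 2: 1.1×10⁻⁴ × 0.18 × 860 = 0.017028 m
B total: 0.042696 m
Difference: 0.341316 − 0.042696 = 0.29862 m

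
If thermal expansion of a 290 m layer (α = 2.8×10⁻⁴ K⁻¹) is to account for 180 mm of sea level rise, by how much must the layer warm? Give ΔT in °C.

2.22 °C

ΔT = Δh/(αH) = 0.18 / (2.8×10⁻⁴ × 290) ≈ 2.217 °C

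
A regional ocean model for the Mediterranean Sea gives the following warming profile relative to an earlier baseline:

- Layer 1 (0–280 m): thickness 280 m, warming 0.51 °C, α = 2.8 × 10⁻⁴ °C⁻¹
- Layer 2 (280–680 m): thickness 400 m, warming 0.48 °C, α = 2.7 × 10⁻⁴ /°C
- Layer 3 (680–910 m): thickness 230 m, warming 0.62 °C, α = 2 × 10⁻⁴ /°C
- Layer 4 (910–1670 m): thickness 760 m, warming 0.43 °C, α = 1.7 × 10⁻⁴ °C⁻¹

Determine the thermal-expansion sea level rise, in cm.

280 × 2.8×10⁻⁴ × 0.51 = 0.039984 m
Layer 2: 0.48 × 2.7×10⁻⁴ × 400 = 0.05184 m
230 × 2×10⁻⁴ × 0.62 = 0.02852 m
Layer 4: 760 × 1.7×10⁻⁴ × 0.43 = 0.055556 m
Δh = 0.039984 + 0.05184 + 0.02852 + 0.055556 = 0.17590 m ≈ 17.6 cm

about 17.6 cm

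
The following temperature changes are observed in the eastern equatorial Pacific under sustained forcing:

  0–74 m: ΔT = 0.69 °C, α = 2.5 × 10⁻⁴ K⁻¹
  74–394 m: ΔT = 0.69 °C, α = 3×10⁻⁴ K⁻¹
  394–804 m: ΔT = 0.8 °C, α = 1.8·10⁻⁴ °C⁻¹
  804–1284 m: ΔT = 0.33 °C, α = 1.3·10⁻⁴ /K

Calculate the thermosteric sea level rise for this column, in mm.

160 mm of thermosteric rise

Layer 1: 0.69 × 2.5×10⁻⁴ × 74 = 0.012765 m
74–394 m: 320 × 0.69 × 3×10⁻⁴ = 0.06624 m
410 × 1.8×10⁻⁴ × 0.8 = 0.05904 m
Layer 4: 1.3×10⁻⁴ × 480 × 0.33 = 0.020592 m
Δh = 0.012765 + 0.06624 + 0.05904 + 0.020592 = 0.158637 m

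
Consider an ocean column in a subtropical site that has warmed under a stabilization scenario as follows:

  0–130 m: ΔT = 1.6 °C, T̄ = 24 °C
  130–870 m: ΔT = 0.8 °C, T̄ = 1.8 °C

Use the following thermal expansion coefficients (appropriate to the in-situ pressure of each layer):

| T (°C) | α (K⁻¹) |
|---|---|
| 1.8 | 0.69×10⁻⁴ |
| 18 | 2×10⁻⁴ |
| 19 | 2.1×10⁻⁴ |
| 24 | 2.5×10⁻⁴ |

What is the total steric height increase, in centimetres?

9.28 cm

Layer 1 at 24 °C → α = 2.5×10⁻⁴ K⁻¹
Layer 2 at 1.8 °C → α = 0.69×10⁻⁴ K⁻¹
130 × 2.5×10⁻⁴ × 1.6 = 0.05200 m
Layer 2: 0.69×10⁻⁴ × 740 × 0.8 = 0.040848 m
Δh = 0.05200 + 0.040848 = 0.092848 m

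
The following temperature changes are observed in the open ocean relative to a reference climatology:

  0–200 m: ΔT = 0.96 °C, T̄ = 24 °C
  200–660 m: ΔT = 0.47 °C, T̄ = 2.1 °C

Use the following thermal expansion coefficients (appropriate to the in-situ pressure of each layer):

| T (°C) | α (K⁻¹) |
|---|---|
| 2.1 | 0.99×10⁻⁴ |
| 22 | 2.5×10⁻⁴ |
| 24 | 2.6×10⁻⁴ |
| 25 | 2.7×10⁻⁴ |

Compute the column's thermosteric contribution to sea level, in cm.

7.13 cm

Layer 1 at 24 °C → α = 2.6×10⁻⁴ K⁻¹
Layer 2 at 2.1 °C → α = 0.99×10⁻⁴ K⁻¹
Layer 1: 0.96 × 2.6×10⁻⁴ × 200 = 0.04992 m
460 × 0.47 × 0.99×10⁻⁴ = 0.0214038 m
Δh = 0.04992 + 0.0214038 = 0.0713238 m ≈ 7.13 cm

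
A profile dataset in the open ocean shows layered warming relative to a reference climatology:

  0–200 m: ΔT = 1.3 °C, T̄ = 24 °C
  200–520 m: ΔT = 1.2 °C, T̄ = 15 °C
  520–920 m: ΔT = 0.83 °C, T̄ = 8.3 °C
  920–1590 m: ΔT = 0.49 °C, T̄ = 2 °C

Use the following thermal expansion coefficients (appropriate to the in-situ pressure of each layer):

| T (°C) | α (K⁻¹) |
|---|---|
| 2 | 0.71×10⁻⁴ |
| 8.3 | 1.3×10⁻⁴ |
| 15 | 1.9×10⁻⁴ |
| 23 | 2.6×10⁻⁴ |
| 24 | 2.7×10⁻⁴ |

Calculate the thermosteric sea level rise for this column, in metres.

Δh = 0.210 m

Layer 1 at 24 °C → α = 2.7×10⁻⁴ K⁻¹
Layer 2 at 15 °C → α = 1.9×10⁻⁴ K⁻¹
Layer 3 at 8.3 °C → α = 1.3×10⁻⁴ K⁻¹
Layer 4 at 2 °C → α = 0.71×10⁻⁴ K⁻¹
0–200 m: 2.7×10⁻⁴ × 200 × 1.3 = 0.07020 m
Layer 2: 1.2 × 1.9×10⁻⁴ × 320 = 0.07296 m
520–920 m: 400 × 0.83 × 1.3×10⁻⁴ = 0.04316 m
0.49 × 0.71×10⁻⁴ × 670 = 0.0233093 m
Δh = 0.07020 + 0.07296 + 0.04316 + 0.0233093 = 0.2096293 m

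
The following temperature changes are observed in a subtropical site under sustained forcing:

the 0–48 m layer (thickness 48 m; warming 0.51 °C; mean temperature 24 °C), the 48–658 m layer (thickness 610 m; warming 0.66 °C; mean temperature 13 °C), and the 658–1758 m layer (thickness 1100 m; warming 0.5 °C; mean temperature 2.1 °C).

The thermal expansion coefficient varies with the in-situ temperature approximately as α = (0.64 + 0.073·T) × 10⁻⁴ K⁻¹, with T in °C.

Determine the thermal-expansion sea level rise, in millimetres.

Δh ≈ 110 mm

Layer 1: α = (0.64 + 0.073×24)×10⁻⁴ = 2.392×10⁻⁴ K⁻¹
Layer 2: α = (0.64 + 0.073×13)×10⁻⁴ = 1.589×10⁻⁴ K⁻¹
Layer 3: α = (0.64 + 0.073×2.1)×10⁻⁴ = 0.7933×10⁻⁴ K⁻¹
0–48 m: 2.392×10⁻⁴ × 48 × 0.51 = 0.005855616 m
Layer 2: 610 × 0.66 × 1.589×10⁻⁴ = 0.06397314 m
1100 × 0.5 × 0.7933×10⁻⁴ = 0.0436315 m
Δh = 0.005855616 + 0.06397314 + 0.0436315 = 0.113460256 m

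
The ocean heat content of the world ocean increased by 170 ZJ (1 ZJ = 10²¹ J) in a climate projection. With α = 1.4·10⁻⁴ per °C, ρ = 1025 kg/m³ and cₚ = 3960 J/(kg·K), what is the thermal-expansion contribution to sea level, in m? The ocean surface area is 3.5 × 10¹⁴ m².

Per unit area: Q = 170×10²¹ / (3.5×10¹⁴) ≈ 4.857×10⁸ J/m²
Δh = αQ/(ρcₚ) = 1.4×10⁻⁴ × 4.857×10⁸ / (1025 × 3960) ≈ 0.016752 m

0.0168 m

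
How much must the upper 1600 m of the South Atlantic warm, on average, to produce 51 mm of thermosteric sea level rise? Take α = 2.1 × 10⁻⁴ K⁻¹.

ΔT = Δh/(αH) = 0.051 / (2.1×10⁻⁴ × 1600) ≈ 0.1518 °C

about 0.152 °C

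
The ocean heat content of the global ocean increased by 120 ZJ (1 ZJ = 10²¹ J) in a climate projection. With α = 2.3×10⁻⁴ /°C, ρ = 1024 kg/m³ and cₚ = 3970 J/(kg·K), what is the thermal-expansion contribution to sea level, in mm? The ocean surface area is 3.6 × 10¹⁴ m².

Per unit area: Q = 120×10²¹ / (3.6×10¹⁴) ≈ 3.333×10⁸ J/m²
Δh = αQ/(ρcₚ) = 2.3×10⁻⁴ × 3.333×10⁸ / (1024 × 3970) ≈ 0.018857 m

Δh = 18.9 mm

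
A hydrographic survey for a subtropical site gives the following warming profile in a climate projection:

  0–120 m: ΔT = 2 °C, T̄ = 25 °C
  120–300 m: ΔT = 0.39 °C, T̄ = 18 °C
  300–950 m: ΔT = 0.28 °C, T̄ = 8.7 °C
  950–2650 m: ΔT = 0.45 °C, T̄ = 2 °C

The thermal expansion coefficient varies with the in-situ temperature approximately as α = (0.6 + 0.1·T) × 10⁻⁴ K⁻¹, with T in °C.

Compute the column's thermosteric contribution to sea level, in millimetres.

179 mm

Layer 1: α = (0.6 + 0.1×25)×10⁻⁴ = 3.1×10⁻⁴ K⁻¹
Layer 2: α = (0.6 + 0.1×18)×10⁻⁴ = 2.4×10⁻⁴ K⁻¹
Layer 3: α = (0.6 + 0.1×8.7)×10⁻⁴ = 1.47×10⁻⁴ K⁻¹
Layer 4: α = (0.6 + 0.1×2)×10⁻⁴ = 0.8×10⁻⁴ K⁻¹
0–120 m: 120 × 2 × 3.1×10⁻⁴ = 0.07440 m
120–300 m: 0.39 × 180 × 2.4×10⁻⁴ = 0.016848 m
Layer 3: 650 × 1.47×10⁻⁴ × 0.28 = 0.026754 m
1700 × 0.45 × 0.8×10⁻⁴ = 0.06120 m
Δh = 0.07440 + 0.016848 + 0.026754 + 0.06120 = 0.179202 m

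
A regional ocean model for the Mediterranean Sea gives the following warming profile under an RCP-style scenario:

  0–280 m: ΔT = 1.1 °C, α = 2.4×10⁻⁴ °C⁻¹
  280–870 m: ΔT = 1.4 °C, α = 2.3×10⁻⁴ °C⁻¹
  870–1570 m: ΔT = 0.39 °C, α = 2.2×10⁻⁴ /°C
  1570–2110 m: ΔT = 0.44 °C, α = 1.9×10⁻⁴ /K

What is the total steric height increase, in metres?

0–280 m: 280 × 1.1 × 2.4×10⁻⁴ = 0.07392 m
280–870 m: 590 × 2.3×10⁻⁴ × 1.4 = 0.18998 m
Layer 3: 2.2×10⁻⁴ × 700 × 0.39 = 0.06006 m
1.9×10⁻⁴ × 0.44 × 540 = 0.045144 m
Δh = 0.07392 + 0.18998 + 0.06006 + 0.045144 = 0.369104 m

0.369 m of thermosteric rise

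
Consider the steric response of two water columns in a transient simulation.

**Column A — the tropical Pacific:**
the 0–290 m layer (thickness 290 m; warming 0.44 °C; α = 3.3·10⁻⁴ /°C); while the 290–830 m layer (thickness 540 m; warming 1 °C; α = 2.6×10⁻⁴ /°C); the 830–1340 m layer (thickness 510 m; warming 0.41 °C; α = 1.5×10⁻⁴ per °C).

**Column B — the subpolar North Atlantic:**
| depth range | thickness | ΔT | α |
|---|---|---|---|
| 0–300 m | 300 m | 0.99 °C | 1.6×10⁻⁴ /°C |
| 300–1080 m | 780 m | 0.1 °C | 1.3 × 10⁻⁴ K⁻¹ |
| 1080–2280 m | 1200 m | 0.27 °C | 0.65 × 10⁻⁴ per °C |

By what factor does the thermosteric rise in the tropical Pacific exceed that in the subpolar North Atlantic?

A 290 × 3.3×10⁻⁴ × 0.44 = 0.042108 m
A 540 × 2.6×10⁻⁴ × 1 = 0.14040 m
A 1.5×10⁻⁴ × 0.41 × 510 = 0.031365 m
A total: 0.213873 m
B 0–300 m: 1.6×10⁻⁴ × 300 × 0.99 = 0.04752 m
B 300–1080 m: 0.1 × 1.3×10⁻⁴ × 780 = 0.01014 m
B 1080–2280 m: 0.65×10⁻⁴ × 0.27 × 1200 = 0.02106 m
B total: 0.07872 m
Ratio: 0.213873 / 0.07872 ≈ 2.717

2.72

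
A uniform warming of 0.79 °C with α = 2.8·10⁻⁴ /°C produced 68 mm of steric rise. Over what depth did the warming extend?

H ≈ 307 m

H = Δh/(αΔT) = 0.068 / (2.8×10⁻⁴ × 0.79) ≈ 307.4 m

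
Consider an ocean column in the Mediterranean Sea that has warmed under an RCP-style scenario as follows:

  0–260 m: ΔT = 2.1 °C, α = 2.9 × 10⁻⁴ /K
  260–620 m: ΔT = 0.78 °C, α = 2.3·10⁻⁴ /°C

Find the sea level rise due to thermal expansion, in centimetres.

Δh ≈ 22 cm

260 × 2.9×10⁻⁴ × 2.1 = 0.15834 m
0.78 × 360 × 2.3×10⁻⁴ = 0.064584 m
Δh = 0.15834 + 0.064584 = 0.222924 m ≈ 22 cm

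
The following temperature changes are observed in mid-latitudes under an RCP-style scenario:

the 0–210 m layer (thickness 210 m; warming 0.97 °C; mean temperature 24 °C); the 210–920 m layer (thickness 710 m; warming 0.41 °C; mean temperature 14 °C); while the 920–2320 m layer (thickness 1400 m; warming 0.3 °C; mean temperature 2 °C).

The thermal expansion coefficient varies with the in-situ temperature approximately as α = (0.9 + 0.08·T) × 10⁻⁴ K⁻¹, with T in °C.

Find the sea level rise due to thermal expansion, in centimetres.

Δh ≈ 16 cm

Layer 1: α = (0.9 + 0.08×24)×10⁻⁴ = 2.82×10⁻⁴ K⁻¹
Layer 2: α = (0.9 + 0.08×14)×10⁻⁴ = 2.02×10⁻⁴ K⁻¹
Layer 3: α = (0.9 + 0.08×2)×10⁻⁴ = 1.06×10⁻⁴ K⁻¹
Layer 1: 2.82×10⁻⁴ × 0.97 × 210 = 0.0574434 m
Layer 2: 710 × 2.02×10⁻⁴ × 0.41 = 0.0588022 m
920–2320 m: 1.06×10⁻⁴ × 1400 × 0.3 = 0.04452 m
Δh = 0.0574434 + 0.0588022 + 0.04452 = 0.1607656 m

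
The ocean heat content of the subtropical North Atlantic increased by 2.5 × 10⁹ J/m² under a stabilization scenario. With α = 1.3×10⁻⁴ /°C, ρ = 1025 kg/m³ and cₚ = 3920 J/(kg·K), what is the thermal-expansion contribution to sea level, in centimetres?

about 8.1 cm

Δh = αQ/(ρcₚ) = 1.3×10⁻⁴ × 2.5×10⁹ / (1025 × 3920) ≈ 0.080886 m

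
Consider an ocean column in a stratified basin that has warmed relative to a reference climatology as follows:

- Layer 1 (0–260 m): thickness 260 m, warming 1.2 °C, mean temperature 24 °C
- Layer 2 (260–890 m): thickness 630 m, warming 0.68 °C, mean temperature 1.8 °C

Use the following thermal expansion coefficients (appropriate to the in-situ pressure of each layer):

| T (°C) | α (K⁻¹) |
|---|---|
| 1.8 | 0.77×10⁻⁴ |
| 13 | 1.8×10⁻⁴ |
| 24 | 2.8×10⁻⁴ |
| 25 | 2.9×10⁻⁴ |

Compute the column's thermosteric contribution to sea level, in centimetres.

Δh ≈ 12 cm

Layer 1 at 24 °C → α = 2.8×10⁻⁴ K⁻¹
Layer 2 at 1.8 °C → α = 0.77×10⁻⁴ K⁻¹
0–260 m: 1.2 × 260 × 2.8×10⁻⁴ = 0.08736 m
Layer 2: 0.68 × 0.77×10⁻⁴ × 630 = 0.0329868 m
Δh = 0.08736 + 0.0329868 = 0.1203468 m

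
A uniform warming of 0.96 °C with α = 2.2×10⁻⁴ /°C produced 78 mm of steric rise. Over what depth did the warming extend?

H ≈ 370 m

H = Δh/(αΔT) = 0.078 / (2.2×10⁻⁴ × 0.96) ≈ 369.3 m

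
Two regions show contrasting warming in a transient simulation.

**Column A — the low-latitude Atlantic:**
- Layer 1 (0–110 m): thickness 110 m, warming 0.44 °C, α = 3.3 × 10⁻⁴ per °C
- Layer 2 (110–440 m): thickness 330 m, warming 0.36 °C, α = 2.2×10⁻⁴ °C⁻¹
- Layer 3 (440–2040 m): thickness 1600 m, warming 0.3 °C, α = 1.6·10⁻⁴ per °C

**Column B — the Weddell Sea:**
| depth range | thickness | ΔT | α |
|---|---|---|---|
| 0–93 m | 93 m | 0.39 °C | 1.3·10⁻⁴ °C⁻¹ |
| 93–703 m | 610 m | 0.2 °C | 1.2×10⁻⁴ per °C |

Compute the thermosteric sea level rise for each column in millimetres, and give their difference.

Δh_A ≈ 119 mm, Δh_B ≈ 19.4 mm; difference ≈ 99.6 mm

A Layer 1: 3.3×10⁻⁴ × 0.44 × 110 = 0.015972 m
A 2.2×10⁻⁴ × 0.36 × 330 = 0.026136 m
A 1.6×10⁻⁴ × 1600 × 0.3 = 0.07680 m
A total: 0.118908 m
B 0.39 × 1.3×10⁻⁴ × 93 = 0.0047151 m
B Layer 2: 0.2 × 610 × 1.2×10⁻⁴ = 0.01464 m
B total: 0.0193551 m
Difference: 0.118908 − 0.0193551 = 0.0995529 m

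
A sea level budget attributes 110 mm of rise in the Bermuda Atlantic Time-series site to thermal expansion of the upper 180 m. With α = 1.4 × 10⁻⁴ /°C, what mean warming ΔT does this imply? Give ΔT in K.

ΔT ≈ 4.37 K

ΔT = Δh/(αH) = 0.11 / (1.4×10⁻⁴ × 180) ≈ 4.365 K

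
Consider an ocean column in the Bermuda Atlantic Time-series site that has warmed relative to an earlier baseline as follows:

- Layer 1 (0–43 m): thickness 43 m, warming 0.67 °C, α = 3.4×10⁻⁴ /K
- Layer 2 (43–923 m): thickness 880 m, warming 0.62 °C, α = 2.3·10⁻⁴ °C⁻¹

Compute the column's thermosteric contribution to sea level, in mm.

Δh = 135 mm

0–43 m: 43 × 0.67 × 3.4×10⁻⁴ = 0.0097954 m
43–923 m: 0.62 × 2.3×10⁻⁴ × 880 = 0.125488 m
Δh = 0.0097954 + 0.125488 = 0.1352834 m ≈ 135 mm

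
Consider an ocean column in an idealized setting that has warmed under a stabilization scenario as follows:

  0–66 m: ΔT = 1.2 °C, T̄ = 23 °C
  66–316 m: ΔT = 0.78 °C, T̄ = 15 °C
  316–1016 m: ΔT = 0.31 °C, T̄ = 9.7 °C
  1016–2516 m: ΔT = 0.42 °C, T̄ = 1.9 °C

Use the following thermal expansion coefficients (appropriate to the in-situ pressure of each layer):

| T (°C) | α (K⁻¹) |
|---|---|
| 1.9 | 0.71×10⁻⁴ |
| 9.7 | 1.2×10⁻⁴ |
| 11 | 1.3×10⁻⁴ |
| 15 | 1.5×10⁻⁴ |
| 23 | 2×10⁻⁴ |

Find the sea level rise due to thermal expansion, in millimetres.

Layer 1 at 23 °C → α = 2×10⁻⁴ K⁻¹
Layer 2 at 15 °C → α = 1.5×10⁻⁴ K⁻¹
Layer 3 at 9.7 °C → α = 1.2×10⁻⁴ K⁻¹
Layer 4 at 1.9 °C → α = 0.71×10⁻⁴ K⁻¹
Layer 1: 1.2 × 66 × 2×10⁻⁴ = 0.01584 m
1.5×10⁻⁴ × 0.78 × 250 = 0.02925 m
316–1016 m: 0.31 × 700 × 1.2×10⁻⁴ = 0.02604 m
1016–2516 m: 0.42 × 1500 × 0.71×10⁻⁴ = 0.04473 m
Δh = 0.01584 + 0.02925 + 0.02604 + 0.04473 = 0.11586 m

about 120 mm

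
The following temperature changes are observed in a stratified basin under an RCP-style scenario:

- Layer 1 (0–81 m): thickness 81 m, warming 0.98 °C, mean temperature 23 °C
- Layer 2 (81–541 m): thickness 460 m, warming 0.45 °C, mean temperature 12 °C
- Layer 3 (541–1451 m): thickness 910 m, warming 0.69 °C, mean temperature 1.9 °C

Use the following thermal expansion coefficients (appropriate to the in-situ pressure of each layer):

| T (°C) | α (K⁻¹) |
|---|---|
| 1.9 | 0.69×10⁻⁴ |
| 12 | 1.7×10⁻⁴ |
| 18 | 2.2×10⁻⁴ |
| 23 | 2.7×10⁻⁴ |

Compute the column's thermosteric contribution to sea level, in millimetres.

Layer 1 at 23 °C → α = 2.7×10⁻⁴ K⁻¹
Layer 2 at 12 °C → α = 1.7×10⁻⁴ K⁻¹
Layer 3 at 1.9 °C → α = 0.69×10⁻⁴ K⁻¹
0.98 × 2.7×10⁻⁴ × 81 = 0.0214326 m
81–541 m: 0.45 × 460 × 1.7×10⁻⁴ = 0.03519 m
0.69 × 910 × 0.69×10⁻⁴ = 0.0433251 m
Δh = 0.0214326 + 0.03519 + 0.0433251 = 0.0999477 m

99.9 mm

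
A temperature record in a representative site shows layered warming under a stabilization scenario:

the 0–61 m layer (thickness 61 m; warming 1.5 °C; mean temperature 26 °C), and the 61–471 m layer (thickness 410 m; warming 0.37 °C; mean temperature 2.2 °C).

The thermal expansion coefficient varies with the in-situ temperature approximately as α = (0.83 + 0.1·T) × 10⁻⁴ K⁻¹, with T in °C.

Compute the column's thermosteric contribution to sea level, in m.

Layer 1: α = (0.83 + 0.1×26)×10⁻⁴ = 3.43×10⁻⁴ K⁻¹
Layer 2: α = (0.83 + 0.1×2.2)×10⁻⁴ = 1.05×10⁻⁴ K⁻¹
0–61 m: 3.43×10⁻⁴ × 61 × 1.5 = 0.0313845 m
0.37 × 410 × 1.05×10⁻⁴ = 0.0159285 m
Δh = 0.0313845 + 0.0159285 = 0.047313 m

0.0473 m of thermosteric rise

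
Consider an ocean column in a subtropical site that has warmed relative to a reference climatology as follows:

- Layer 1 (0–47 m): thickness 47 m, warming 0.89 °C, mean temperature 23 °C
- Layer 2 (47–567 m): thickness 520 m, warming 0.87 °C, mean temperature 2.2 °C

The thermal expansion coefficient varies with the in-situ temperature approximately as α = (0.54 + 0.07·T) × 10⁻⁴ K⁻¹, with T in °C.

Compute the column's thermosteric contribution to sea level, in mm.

Layer 1: α = (0.54 + 0.07×23)×10⁻⁴ = 2.15×10⁻⁴ K⁻¹
Layer 2: α = (0.54 + 0.07×2.2)×10⁻⁴ = 0.694×10⁻⁴ K⁻¹
0–47 m: 47 × 0.89 × 2.15×10⁻⁴ = 0.00899345 m
47–567 m: 0.694×10⁻⁴ × 0.87 × 520 = 0.03139656 m
Δh = 0.00899345 + 0.03139656 = 0.04039001 m

40.4 mm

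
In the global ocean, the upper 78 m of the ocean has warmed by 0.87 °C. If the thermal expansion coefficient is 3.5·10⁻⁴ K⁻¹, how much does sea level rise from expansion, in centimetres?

2.4 cm

Δh = αΔT·H = 3.5×10⁻⁴ × 0.87 × 78 = 0.023751 m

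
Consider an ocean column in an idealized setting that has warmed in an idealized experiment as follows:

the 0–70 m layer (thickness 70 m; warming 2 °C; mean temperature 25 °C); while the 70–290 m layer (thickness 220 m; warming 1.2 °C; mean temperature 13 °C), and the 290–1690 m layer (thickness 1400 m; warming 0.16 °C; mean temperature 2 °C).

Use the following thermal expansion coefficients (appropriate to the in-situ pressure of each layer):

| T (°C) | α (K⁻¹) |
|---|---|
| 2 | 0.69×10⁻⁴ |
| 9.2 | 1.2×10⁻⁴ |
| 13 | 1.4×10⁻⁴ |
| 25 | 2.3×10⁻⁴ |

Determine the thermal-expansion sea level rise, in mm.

Layer 1 at 25 °C → α = 2.3×10⁻⁴ K⁻¹
Layer 2 at 13 °C → α = 1.4×10⁻⁴ K⁻¹
Layer 3 at 2 °C → α = 0.69×10⁻⁴ K⁻¹
2.3×10⁻⁴ × 2 × 70 = 0.03220 m
70–290 m: 220 × 1.2 × 1.4×10⁻⁴ = 0.03696 m
0.69×10⁻⁴ × 0.16 × 1400 = 0.015456 m
Δh = 0.03220 + 0.03696 + 0.015456 = 0.084616 m ≈ 84.6 mm

Δh ≈ 84.6 mm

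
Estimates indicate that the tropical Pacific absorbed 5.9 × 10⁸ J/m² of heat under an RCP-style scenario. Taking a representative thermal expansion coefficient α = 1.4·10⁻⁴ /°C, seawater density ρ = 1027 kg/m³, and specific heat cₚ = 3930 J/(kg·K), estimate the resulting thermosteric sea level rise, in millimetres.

Δh = 20 mm

Δh = αQ/(ρcₚ) = 1.4×10⁻⁴ × 5.9×10⁸ / (1027 × 3930) ≈ 0.020465 m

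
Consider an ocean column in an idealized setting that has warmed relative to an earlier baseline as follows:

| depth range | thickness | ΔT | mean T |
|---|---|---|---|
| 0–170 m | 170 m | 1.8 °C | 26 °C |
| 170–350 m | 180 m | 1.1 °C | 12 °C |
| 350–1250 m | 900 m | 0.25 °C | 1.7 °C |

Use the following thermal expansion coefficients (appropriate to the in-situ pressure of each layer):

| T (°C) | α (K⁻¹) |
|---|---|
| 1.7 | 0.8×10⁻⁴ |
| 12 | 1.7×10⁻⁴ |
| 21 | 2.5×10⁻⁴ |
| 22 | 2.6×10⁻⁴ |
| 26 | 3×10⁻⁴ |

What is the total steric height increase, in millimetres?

Layer 1 at 26 °C → α = 3×10⁻⁴ K⁻¹
Layer 2 at 12 °C → α = 1.7×10⁻⁴ K⁻¹
Layer 3 at 1.7 °C → α = 0.8×10⁻⁴ K⁻¹
Layer 1: 1.8 × 170 × 3×10⁻⁴ = 0.09180 m
180 × 1.7×10⁻⁴ × 1.1 = 0.03366 m
350–1250 m: 0.8×10⁻⁴ × 0.25 × 900 = 0.01800 m
Δh = 0.09180 + 0.03366 + 0.01800 = 0.14346 m

140 mm of thermosteric rise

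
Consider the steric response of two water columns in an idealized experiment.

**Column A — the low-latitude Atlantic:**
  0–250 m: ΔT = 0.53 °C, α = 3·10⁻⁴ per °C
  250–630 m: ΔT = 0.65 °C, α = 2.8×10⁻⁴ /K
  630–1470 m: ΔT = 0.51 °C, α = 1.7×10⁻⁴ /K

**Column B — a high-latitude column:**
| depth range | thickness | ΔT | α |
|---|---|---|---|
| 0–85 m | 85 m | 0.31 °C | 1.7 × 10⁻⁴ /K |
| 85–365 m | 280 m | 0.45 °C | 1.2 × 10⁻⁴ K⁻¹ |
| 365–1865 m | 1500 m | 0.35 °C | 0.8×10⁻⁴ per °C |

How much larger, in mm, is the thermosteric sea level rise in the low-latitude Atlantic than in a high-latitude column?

120 mm larger

A 0.53 × 3×10⁻⁴ × 250 = 0.03975 m
A 2.8×10⁻⁴ × 380 × 0.65 = 0.06916 m
A Layer 3: 0.51 × 1.7×10⁻⁴ × 840 = 0.072828 m
A total: 0.181738 m
B 0–85 m: 1.7×10⁻⁴ × 85 × 0.31 = 0.0044795 m
B 280 × 0.45 × 1.2×10⁻⁴ = 0.01512 m
B 0.8×10⁻⁴ × 1500 × 0.35 = 0.04200 m
B total: 0.0615995 m
Difference: 0.181738 − 0.0615995 = 0.1201385 m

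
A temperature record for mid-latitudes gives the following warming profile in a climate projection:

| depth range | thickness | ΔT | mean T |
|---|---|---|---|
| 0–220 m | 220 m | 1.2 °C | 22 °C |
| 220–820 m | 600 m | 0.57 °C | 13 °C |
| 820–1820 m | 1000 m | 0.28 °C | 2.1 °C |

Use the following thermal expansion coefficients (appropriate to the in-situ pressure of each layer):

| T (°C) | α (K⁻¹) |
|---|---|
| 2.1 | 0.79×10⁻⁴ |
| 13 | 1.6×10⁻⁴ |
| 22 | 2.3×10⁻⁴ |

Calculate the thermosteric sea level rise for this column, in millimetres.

Layer 1 at 22 °C → α = 2.3×10⁻⁴ K⁻¹
Layer 2 at 13 °C → α = 1.6×10⁻⁴ K⁻¹
Layer 3 at 2.1 °C → α = 0.79×10⁻⁴ K⁻¹
220 × 1.2 × 2.3×10⁻⁴ = 0.06072 m
Layer 2: 0.57 × 600 × 1.6×10⁻⁴ = 0.05472 m
820–1820 m: 0.28 × 0.79×10⁻⁴ × 1000 = 0.02212 m
Δh = 0.06072 + 0.05472 + 0.02212 = 0.13756 m

140 mm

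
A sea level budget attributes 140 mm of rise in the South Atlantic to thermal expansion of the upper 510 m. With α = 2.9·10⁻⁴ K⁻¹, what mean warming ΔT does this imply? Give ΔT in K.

about 0.947 K

ΔT = Δh/(αH) = 0.14 / (2.9×10⁻⁴ × 510) ≈ 0.9466 K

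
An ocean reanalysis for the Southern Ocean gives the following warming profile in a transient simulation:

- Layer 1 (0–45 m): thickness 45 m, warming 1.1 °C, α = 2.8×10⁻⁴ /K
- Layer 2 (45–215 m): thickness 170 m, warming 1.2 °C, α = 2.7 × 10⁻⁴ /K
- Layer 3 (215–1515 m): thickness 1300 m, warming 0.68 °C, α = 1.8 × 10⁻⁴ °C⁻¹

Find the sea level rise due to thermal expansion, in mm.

Δh = 230 mm

Layer 1: 1.1 × 45 × 2.8×10⁻⁴ = 0.01386 m
45–215 m: 2.7×10⁻⁴ × 170 × 1.2 = 0.05508 m
215–1515 m: 1.8×10⁻⁴ × 1300 × 0.68 = 0.15912 m
Δh = 0.01386 + 0.05508 + 0.15912 = 0.22806 m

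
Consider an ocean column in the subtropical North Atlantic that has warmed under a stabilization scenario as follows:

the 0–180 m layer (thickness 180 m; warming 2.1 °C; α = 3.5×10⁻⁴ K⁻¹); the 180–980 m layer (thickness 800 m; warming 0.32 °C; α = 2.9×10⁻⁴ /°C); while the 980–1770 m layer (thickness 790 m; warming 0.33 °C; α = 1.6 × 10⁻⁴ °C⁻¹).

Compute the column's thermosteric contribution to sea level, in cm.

25 cm

0–180 m: 2.1 × 180 × 3.5×10⁻⁴ = 0.13230 m
Layer 2: 800 × 0.32 × 2.9×10⁻⁴ = 0.07424 m
Layer 3: 790 × 0.33 × 1.6×10⁻⁴ = 0.041712 m
Δh = 0.13230 + 0.07424 + 0.041712 = 0.248252 m ≈ 25 cm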